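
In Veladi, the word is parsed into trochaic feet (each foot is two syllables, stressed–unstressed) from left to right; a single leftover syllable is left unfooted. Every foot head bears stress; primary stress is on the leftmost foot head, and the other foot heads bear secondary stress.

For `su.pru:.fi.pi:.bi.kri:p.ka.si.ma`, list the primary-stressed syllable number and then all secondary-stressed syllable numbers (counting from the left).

primary 1, secondary 3, 5, 7

Parse left to right into trochaic (ˈσσ) feet: (ˈsu.pru:) (ˈfi.pi:) (ˈbi.kri:p) (ˈka.si) ma. Syllable 9 is left unfooted.
Foot heads (stressed positions): 1, 3, 5, 7.
End Rule Leftmost: primary stress on the leftmost head = syllable 1.
Secondary stress on 3, 5, 7: ˈsu.pru:.ˌfi.pi:.ˌbi.kri:p.ˌka.si.ma.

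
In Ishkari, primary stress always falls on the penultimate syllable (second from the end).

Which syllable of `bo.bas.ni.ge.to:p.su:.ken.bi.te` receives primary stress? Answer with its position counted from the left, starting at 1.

8

The word has 9 syllables; the penultimate syllable (second from the end) is syllable 8 (bi).
Primary stress: syllable 8 → bo.bas.ni.ge.to:p.su:.ken.ˈbi.te.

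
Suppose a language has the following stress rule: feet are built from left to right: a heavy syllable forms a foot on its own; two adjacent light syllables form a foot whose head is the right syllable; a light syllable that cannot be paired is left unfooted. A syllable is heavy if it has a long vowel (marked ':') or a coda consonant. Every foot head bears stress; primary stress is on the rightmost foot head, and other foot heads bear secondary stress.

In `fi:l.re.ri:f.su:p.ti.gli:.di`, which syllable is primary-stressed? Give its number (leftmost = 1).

6

Weights: 1 fi:l H, 2 re L, 3 ri:f H, 4 su:p H, 5 ti L, 6 gli: H, 7 di L.
Parse left to right (heavy = foot alone; LL = one foot; stranded L unfooted): (ˈfi:l) re (ˈri:f) (ˈsu:p) ti (ˈgli:) di.
Foot heads: 1, 3, 4, 6.
Primary stress on the rightmost head = syllable 6.
Primary stress: syllable 6 → fi:l.re.ri:f.su:p.ti.ˈgli:.di.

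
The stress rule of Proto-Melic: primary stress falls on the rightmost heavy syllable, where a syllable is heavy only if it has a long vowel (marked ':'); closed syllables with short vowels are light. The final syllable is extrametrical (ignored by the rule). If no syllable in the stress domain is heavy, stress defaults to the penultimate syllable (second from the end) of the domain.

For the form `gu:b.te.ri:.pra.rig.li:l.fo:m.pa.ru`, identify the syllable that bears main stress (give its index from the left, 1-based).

The final syllable (9, ru) is extrametrical; the stress domain is syllables 1–8.
Weights: 1 gu:b H, 2 te L, 3 ri: H, 4 pra L, 5 rig L, 6 li:l H, 7 fo:m H, 8 pa L.
Heavy syllables in the domain: 1, 3, 6, 7. The rightmost is syllable 7 (fo:m).
Primary stress: syllable 7 → gu:b.te.ri:.pra.rig.li:l.ˈfo:m.pa.ru.

7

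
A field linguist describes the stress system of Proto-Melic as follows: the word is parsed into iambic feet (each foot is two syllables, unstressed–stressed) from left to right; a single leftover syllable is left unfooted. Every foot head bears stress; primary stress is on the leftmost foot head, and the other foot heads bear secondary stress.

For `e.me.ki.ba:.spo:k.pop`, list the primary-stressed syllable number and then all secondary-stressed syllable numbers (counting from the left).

Parse left to right into iambic (σˈσ) feet: (e.ˈme) (ki.ˈba:) (spo:k.ˈpop).
Foot heads (stressed positions): 2, 4, 6.
End Rule Leftmost: primary stress on the leftmost head = syllable 2.
Secondary stress on 4, 6: e.ˈme.ki.ˌba:.spo:k.ˌpop.

primary 2, secondary 4, 6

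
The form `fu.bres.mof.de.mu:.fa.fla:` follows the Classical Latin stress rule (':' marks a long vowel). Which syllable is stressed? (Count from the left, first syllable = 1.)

5

Classical Latin: stress the penult if heavy (long vowel or closed), else the antepenult.
Weights: 5 mu: H, 6 fa L, 7 fla: H.
The penult (syllable 6, fa) is light, so stress falls on the antepenult (syllable 5, mu:).
Stress on syllable 5: fu.bres.mof.de.ˈmu:.fa.fla:.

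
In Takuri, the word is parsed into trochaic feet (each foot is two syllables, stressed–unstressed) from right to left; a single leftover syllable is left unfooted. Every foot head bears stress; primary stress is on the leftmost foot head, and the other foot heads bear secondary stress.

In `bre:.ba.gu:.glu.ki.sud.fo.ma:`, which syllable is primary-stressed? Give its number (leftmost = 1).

Parse right to left into trochaic (ˈσσ) feet: (ˈbre:.ba) (ˈgu:.glu) (ˈki.sud) (ˈfo.ma:).
Foot heads (stressed positions): 1, 3, 5, 7.
End Rule Leftmost: primary stress on the leftmost head = syllable 1.
Primary stress: syllable 1 → ˈbre:.ba.gu:.glu.ki.sud.fo.ma:.

1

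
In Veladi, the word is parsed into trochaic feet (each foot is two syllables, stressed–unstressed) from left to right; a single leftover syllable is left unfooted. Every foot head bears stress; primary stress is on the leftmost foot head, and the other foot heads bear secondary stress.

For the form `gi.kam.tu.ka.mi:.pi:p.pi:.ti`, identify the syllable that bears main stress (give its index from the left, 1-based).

1

Parse left to right into trochaic (ˈσσ) feet: (ˈgi.kam) (ˈtu.ka) (ˈmi:.pi:p) (ˈpi:.ti).
Foot heads (stressed positions): 1, 3, 5, 7.
End Rule Leftmost: primary stress on the leftmost head = syllable 1.
Primary stress: syllable 1 → ˈgi.kam.tu.ka.mi:.pi:p.pi:.ti.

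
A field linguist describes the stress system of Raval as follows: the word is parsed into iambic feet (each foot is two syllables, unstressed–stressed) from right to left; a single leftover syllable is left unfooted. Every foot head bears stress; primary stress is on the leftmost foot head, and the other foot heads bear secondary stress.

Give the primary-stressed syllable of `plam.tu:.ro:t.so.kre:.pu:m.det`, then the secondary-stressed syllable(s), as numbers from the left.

Parse right to left into iambic (σˈσ) feet: plam (tu:.ˈro:t) (so.ˈkre:) (pu:m.ˈdet). Syllable 1 is left unfooted.
Foot heads (stressed positions): 3, 5, 7.
End Rule Leftmost: primary stress on the leftmost head = syllable 3.
Secondary stress on 5, 7: plam.tu:.ˈro:t.so.ˌkre:.pu:m.ˌdet.

primary 3, secondary 5, 7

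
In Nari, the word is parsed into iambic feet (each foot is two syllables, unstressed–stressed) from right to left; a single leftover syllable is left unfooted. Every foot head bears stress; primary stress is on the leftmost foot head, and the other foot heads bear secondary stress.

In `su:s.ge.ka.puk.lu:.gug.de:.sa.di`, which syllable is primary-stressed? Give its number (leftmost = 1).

3

Parse right to left into iambic (σˈσ) feet: su:s (ge.ˈka) (puk.ˈlu:) (gug.ˈde:) (sa.ˈdi). Syllable 1 is left unfooted.
Foot heads (stressed positions): 3, 5, 7, 9.
End Rule Leftmost: primary stress on the leftmost head = syllable 3.
Primary stress: syllable 3 → su:s.ge.ˈka.puk.lu:.gug.de:.sa.di.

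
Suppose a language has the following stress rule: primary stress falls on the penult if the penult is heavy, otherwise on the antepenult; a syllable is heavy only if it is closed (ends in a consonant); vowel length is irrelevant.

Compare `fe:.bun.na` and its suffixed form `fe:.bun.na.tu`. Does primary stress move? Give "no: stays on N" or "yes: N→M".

Base `fe:.bun.na` (3 syllables):
  Weights: 1 fe: L, 2 bun H, 3 na L.
  The penult (syllable 2, bun) is heavy, so it takes stress.
  → primary stress on syllable 2.
Suffixed `fe:.bun.na.tu` (4 syllables):
  Weights: 2 bun H, 3 na L, 4 tu L.
  The penult (syllable 3, na) is light, so stress falls on the antepenult (syllable 2, bun).
  → primary stress on syllable 2.

no: stays on 2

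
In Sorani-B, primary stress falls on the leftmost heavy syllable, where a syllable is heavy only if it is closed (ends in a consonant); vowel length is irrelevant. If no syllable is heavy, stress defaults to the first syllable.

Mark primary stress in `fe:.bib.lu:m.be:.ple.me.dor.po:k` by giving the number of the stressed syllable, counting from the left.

Weights: 1 fe: L, 2 bib H, 3 lu:m H, 4 be: L, 5 ple L, 6 me L, 7 dor H, 8 po:k H.
Heavy syllables in the domain: 2, 3, 7, 8. The leftmost is syllable 2 (bib).
Primary stress: syllable 2 → fe:.ˈbib.lu:m.be:.ple.me.dor.po:k.

2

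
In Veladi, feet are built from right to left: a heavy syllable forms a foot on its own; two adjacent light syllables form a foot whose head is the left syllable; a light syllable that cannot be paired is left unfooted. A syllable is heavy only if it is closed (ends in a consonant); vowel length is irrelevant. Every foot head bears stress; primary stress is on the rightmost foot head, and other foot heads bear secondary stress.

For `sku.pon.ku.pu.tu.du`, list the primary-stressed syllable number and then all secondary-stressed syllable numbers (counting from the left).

Weights: 1 sku L, 2 pon H, 3 ku L, 4 pu L, 5 tu L, 6 du L.
Parse right to left (heavy = foot alone; LL = one foot; stranded L unfooted): sku (ˈpon) (ˈku.pu) (ˈtu.du).
Foot heads: 2, 3, 5.
Primary stress on the rightmost head = syllable 5.
Secondary stress on 2, 3: sku.ˌpon.ˌku.pu.ˈtu.du.

primary 5, secondary 2, 3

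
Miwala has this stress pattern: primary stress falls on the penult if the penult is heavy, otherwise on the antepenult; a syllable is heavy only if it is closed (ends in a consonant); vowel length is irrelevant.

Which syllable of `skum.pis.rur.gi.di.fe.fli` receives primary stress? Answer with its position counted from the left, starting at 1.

Weights: 5 di L, 6 fe L, 7 fli L.
The penult (syllable 6, fe) is light, so stress falls on the antepenult (syllable 5, di).
Primary stress: syllable 5 → skum.pis.rur.gi.ˈdi.fe.fli.

5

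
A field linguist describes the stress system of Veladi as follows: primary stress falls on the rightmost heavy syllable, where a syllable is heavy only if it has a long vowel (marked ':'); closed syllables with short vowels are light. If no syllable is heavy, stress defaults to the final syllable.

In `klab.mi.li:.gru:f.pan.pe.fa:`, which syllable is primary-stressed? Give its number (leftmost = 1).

7

Weights: 1 klab L, 2 mi L, 3 li: H, 4 gru:f H, 5 pan L, 6 pe L, 7 fa: H.
Heavy syllables in the domain: 3, 4, 7. The rightmost is syllable 7 (fa:).
Primary stress: syllable 7 → klab.mi.li:.gru:f.pan.pe.ˈfa:.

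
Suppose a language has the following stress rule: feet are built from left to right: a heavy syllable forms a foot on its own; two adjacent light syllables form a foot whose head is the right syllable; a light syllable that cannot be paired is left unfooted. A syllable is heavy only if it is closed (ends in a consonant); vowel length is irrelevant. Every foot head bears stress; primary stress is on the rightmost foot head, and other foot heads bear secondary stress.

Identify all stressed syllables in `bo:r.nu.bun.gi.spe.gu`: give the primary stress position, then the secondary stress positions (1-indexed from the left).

primary 5, secondary 1, 3

Weights: 1 bo:r H, 2 nu L, 3 bun H, 4 gi L, 5 spe L, 6 gu L.
Parse left to right (heavy = foot alone; LL = one foot; stranded L unfooted): (ˈbo:r) nu (ˈbun) (gi.ˈspe) gu.
Foot heads: 1, 3, 5.
Primary stress on the rightmost head = syllable 5.
Secondary stress on 1, 3: ˌbo:r.nu.ˌbun.gi.ˈspe.gu.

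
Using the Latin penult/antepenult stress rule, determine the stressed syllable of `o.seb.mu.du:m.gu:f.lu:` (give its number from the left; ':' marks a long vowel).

Classical Latin: stress the penult if heavy (long vowel or closed), else the antepenult.
Weights: 4 du:m H, 5 gu:f H, 6 lu: H.
The penult (syllable 5, gu:f) is heavy, so it takes stress.
Stress on syllable 5: o.seb.mu.du:m.ˈgu:f.lu:.

5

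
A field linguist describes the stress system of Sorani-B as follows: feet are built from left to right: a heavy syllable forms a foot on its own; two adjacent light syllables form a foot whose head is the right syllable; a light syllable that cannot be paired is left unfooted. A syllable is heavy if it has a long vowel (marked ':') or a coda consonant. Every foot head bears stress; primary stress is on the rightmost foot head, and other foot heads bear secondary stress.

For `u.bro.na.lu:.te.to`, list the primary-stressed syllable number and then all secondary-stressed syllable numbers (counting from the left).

primary 6, secondary 2, 4

Weights: 1 u L, 2 bro L, 3 na L, 4 lu: H, 5 te L, 6 to L.
Parse left to right (heavy = foot alone; LL = one foot; stranded L unfooted): (u.ˈbro) na (ˈlu:) (te.ˈto).
Foot heads: 2, 4, 6.
Primary stress on the rightmost head = syllable 6.
Secondary stress on 2, 4: u.ˌbro.na.ˌlu:.te.ˈto.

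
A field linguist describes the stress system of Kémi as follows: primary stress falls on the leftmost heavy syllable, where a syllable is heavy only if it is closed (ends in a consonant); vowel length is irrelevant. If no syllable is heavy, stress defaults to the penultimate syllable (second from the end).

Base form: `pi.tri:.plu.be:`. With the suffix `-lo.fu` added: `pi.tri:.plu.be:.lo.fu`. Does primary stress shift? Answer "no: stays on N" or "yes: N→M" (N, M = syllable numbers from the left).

yes: 3→5

Base `pi.tri:.plu.be:` (4 syllables):
  Weights: 1 pi L, 2 tri: L, 3 plu L, 4 be: L.
  No heavy syllable in the domain; default to the penultimate syllable (second from the end) = syllable 3.
  → primary stress on syllable 3.
Suffixed `pi.tri:.plu.be:.lo.fu` (6 syllables):
  Weights: 1 pi L, 2 tri: L, 3 plu L, 4 be: L, 5 lo L, 6 fu L.
  No heavy syllable in the domain; default to the penultimate syllable (second from the end) = syllable 5.
  → primary stress on syllable 5.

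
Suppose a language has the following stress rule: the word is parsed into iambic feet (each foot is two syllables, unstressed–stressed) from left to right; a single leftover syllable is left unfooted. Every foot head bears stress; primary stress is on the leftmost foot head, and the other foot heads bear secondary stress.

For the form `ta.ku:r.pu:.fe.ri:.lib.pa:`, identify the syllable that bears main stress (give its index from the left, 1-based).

2

Parse left to right into iambic (σˈσ) feet: (ta.ˈku:r) (pu:.ˈfe) (ri:.ˈlib) pa:. Syllable 7 is left unfooted.
Foot heads (stressed positions): 2, 4, 6.
End Rule Leftmost: primary stress on the leftmost head = syllable 2.
Primary stress: syllable 2 → ta.ˈku:r.pu:.fe.ri:.lib.pa:.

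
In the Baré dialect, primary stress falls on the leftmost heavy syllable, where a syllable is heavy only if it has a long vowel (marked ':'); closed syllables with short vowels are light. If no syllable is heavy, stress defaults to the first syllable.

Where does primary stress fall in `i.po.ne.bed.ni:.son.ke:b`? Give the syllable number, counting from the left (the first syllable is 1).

5

Weights: 1 i L, 2 po L, 3 ne L, 4 bed L, 5 ni: H, 6 son L, 7 ke:b H.
Heavy syllables in the domain: 5, 7. The leftmost is syllable 5 (ni:).
Primary stress: syllable 5 → i.po.ne.bed.ˈni:.son.ke:b.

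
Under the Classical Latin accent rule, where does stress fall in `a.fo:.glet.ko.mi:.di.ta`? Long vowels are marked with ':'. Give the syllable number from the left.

5

Classical Latin: stress the penult if heavy (long vowel or closed), else the antepenult.
Weights: 5 mi: H, 6 di L, 7 ta L.
The penult (syllable 6, di) is light, so stress falls on the antepenult (syllable 5, mi:).
Stress on syllable 5: a.fo:.glet.ko.ˈmi:.di.ta.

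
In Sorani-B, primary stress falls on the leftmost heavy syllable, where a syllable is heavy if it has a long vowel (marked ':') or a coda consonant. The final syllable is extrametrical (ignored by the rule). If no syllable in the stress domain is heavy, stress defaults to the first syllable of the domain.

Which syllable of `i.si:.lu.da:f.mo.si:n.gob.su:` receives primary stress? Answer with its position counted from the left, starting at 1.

The final syllable (8, su:) is extrametrical; the stress domain is syllables 1–7.
Weights: 1 i L, 2 si: H, 3 lu L, 4 da:f H, 5 mo L, 6 si:n H, 7 gob H.
Heavy syllables in the domain: 2, 4, 6, 7. The leftmost is syllable 2 (si:).
Primary stress: syllable 2 → i.ˈsi:.lu.da:f.mo.si:n.gob.su:.

2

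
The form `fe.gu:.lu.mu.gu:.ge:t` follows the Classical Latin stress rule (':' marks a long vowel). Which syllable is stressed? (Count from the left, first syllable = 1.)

5

Classical Latin: stress the penult if heavy (long vowel or closed), else the antepenult.
Weights: 4 mu L, 5 gu: H, 6 ge:t H.
The penult (syllable 5, gu:) is heavy, so it takes stress.
Stress on syllable 5: fe.gu:.lu.mu.ˈgu:.ge:t.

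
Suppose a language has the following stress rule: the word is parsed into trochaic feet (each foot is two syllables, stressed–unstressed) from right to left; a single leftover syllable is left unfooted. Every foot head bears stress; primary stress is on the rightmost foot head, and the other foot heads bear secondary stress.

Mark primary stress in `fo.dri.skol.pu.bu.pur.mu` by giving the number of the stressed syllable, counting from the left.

Parse right to left into trochaic (ˈσσ) feet: fo (ˈdri.skol) (ˈpu.bu) (ˈpur.mu). Syllable 1 is left unfooted.
Foot heads (stressed positions): 2, 4, 6.
End Rule Rightmost: primary stress on the rightmost head = syllable 6.
Primary stress: syllable 6 → fo.dri.skol.pu.bu.ˈpur.mu.

6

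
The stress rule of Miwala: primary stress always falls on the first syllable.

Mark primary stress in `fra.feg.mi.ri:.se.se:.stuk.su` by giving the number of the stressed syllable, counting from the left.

The word has 8 syllables; the first syllable is syllable 1 (fra).
Primary stress: syllable 1 → ˈfra.feg.mi.ri:.se.se:.stuk.su.

1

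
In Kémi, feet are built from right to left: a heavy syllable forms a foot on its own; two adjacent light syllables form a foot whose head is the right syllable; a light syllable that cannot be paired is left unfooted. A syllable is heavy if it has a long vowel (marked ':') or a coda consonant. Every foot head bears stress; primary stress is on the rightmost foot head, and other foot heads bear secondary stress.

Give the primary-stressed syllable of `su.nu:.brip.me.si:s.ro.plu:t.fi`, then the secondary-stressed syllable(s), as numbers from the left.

primary 7, secondary 2, 3, 5

Weights: 1 su L, 2 nu: H, 3 brip H, 4 me L, 5 si:s H, 6 ro L, 7 plu:t H, 8 fi L.
Parse right to left (heavy = foot alone; LL = one foot; stranded L unfooted): su (ˈnu:) (ˈbrip) me (ˈsi:s) ro (ˈplu:t) fi.
Foot heads: 2, 3, 5, 7.
Primary stress on the rightmost head = syllable 7.
Secondary stress on 2, 3, 5: su.ˌnu:.ˌbrip.me.ˌsi:s.ro.ˈplu:t.fi.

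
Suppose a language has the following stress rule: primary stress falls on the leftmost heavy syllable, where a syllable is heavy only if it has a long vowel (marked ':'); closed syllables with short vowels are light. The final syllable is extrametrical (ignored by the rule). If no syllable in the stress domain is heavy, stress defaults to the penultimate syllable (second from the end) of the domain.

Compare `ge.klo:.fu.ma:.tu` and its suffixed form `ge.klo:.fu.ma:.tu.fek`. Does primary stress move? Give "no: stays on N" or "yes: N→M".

Base `ge.klo:.fu.ma:.tu` (5 syllables):
  The final syllable (5, tu) is extrametrical; the stress domain is syllables 1–4.
  Weights: 1 ge L, 2 klo: H, 3 fu L, 4 ma: H.
  Heavy syllables in the domain: 2, 4. The leftmost is syllable 2 (klo:).
  → primary stress on syllable 2.
Suffixed `ge.klo:.fu.ma:.tu.fek` (6 syllables):
  The final syllable (6, fek) is extrametrical; the stress domain is syllables 1–5.
  Weights: 1 ge L, 2 klo: H, 3 fu L, 4 ma: H, 5 tu L.
  Heavy syllables in the domain: 2, 4. The leftmost is syllable 2 (klo:).
  → primary stress on syllable 2.

no: stays on 2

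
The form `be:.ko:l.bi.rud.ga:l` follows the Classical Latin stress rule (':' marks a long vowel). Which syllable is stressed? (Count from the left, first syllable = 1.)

4

Classical Latin: stress the penult if heavy (long vowel or closed), else the antepenult.
Weights: 3 bi L, 4 rud H, 5 ga:l H.
The penult (syllable 4, rud) is heavy, so it takes stress.
Stress on syllable 4: be:.ko:l.bi.ˈrud.ga:l.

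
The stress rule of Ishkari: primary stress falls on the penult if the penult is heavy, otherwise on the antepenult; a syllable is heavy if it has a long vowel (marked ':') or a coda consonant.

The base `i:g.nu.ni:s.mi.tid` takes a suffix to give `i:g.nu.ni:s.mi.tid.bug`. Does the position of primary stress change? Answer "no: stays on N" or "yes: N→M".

yes: 3→5

Base `i:g.nu.ni:s.mi.tid` (5 syllables):
  Weights: 3 ni:s H, 4 mi L, 5 tid H.
  The penult (syllable 4, mi) is light, so stress falls on the antepenult (syllable 3, ni:s).
  → primary stress on syllable 3.
Suffixed `i:g.nu.ni:s.mi.tid.bug` (6 syllables):
  Weights: 4 mi L, 5 tid H, 6 bug H.
  The penult (syllable 5, tid) is heavy, so it takes stress.
  → primary stress on syllable 5.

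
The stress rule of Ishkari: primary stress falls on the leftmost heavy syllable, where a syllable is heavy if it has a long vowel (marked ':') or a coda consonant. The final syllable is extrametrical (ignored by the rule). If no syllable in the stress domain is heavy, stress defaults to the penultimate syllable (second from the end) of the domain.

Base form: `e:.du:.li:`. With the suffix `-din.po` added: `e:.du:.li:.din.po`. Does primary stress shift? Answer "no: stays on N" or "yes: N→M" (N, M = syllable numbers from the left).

Base `e:.du:.li:` (3 syllables):
  The final syllable (3, li:) is extrametrical; the stress domain is syllables 1–2.
  Weights: 1 e: H, 2 du: H.
  Heavy syllables in the domain: 1, 2. The leftmost is syllable 1 (e:).
  → primary stress on syllable 1.
Suffixed `e:.du:.li:.din.po` (5 syllables):
  The final syllable (5, po) is extrametrical; the stress domain is syllables 1–4.
  Weights: 1 e: H, 2 du: H, 3 li: H, 4 din H.
  Heavy syllables in the domain: 1, 2, 3, 4. The leftmost is syllable 1 (e:).
  → primary stress on syllable 1.

no: stays on 1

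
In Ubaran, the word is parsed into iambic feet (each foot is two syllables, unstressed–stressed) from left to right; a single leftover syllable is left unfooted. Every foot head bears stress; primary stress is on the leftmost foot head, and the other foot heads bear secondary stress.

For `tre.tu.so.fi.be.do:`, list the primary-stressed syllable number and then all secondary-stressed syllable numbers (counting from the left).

primary 2, secondary 4, 6

Parse left to right into iambic (σˈσ) feet: (tre.ˈtu) (so.ˈfi) (be.ˈdo:).
Foot heads (stressed positions): 2, 4, 6.
End Rule Leftmost: primary stress on the leftmost head = syllable 2.
Secondary stress on 4, 6: tre.ˈtu.so.ˌfi.be.ˌdo:.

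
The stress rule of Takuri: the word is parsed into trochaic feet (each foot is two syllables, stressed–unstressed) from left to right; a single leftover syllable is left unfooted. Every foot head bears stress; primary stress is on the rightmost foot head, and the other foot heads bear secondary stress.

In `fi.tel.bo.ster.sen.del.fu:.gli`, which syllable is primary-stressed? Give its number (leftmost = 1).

Parse left to right into trochaic (ˈσσ) feet: (ˈfi.tel) (ˈbo.ster) (ˈsen.del) (ˈfu:.gli).
Foot heads (stressed positions): 1, 3, 5, 7.
End Rule Rightmost: primary stress on the rightmost head = syllable 7.
Primary stress: syllable 7 → fi.tel.bo.ster.sen.del.ˈfu:.gli.

7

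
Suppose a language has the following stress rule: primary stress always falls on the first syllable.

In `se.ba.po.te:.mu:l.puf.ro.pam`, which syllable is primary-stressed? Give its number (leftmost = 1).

The word has 8 syllables; the first syllable is syllable 1 (se).
Primary stress: syllable 1 → ˈse.ba.po.te:.mu:l.puf.ro.pam.

1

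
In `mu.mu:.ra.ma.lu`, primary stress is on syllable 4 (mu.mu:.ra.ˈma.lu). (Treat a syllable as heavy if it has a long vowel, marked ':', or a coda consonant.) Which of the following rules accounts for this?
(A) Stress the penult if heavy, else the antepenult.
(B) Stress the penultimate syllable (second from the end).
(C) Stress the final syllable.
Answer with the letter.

B

Rule A → syllable 3 (observed: 4).
Rule B → syllable 4 ✓.
Rule C → syllable 5 (observed: 4).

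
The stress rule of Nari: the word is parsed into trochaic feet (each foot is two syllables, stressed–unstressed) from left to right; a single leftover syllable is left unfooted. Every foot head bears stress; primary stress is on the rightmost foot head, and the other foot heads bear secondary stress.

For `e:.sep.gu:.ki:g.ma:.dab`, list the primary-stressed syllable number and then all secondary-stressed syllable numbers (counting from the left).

primary 5, secondary 1, 3

Parse left to right into trochaic (ˈσσ) feet: (ˈe:.sep) (ˈgu:.ki:g) (ˈma:.dab).
Foot heads (stressed positions): 1, 3, 5.
End Rule Rightmost: primary stress on the rightmost head = syllable 5.
Secondary stress on 1, 3: ˌe:.sep.ˌgu:.ki:g.ˈma:.dab.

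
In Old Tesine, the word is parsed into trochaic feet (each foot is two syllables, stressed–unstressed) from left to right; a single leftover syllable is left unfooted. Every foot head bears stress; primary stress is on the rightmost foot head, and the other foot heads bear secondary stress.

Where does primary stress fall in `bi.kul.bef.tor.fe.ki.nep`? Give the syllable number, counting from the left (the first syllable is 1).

5

Parse left to right into trochaic (ˈσσ) feet: (ˈbi.kul) (ˈbef.tor) (ˈfe.ki) nep. Syllable 7 is left unfooted.
Foot heads (stressed positions): 1, 3, 5.
End Rule Rightmost: primary stress on the rightmost head = syllable 5.
Primary stress: syllable 5 → bi.kul.bef.tor.ˈfe.ki.nep.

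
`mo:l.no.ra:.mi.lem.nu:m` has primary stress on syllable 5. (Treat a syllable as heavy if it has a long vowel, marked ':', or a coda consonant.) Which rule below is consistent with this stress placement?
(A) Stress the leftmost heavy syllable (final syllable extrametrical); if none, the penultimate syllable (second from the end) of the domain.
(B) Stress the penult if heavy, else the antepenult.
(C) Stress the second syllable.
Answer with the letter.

B

Rule A → syllable 1 (observed: 5).
Rule B → syllable 5 ✓.
Rule C → syllable 2 (observed: 5).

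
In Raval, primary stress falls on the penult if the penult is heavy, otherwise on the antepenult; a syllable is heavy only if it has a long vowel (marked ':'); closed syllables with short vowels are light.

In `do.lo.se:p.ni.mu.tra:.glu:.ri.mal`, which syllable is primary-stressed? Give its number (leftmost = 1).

Weights: 7 glu: H, 8 ri L, 9 mal L.
The penult (syllable 8, ri) is light, so stress falls on the antepenult (syllable 7, glu:).
Primary stress: syllable 7 → do.lo.se:p.ni.mu.tra:.ˈglu:.ri.mal.

7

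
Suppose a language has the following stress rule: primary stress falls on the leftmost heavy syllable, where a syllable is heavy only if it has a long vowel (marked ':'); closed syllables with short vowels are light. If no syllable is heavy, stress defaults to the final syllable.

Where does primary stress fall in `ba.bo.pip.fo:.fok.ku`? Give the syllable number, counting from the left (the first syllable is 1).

4

Weights: 1 ba L, 2 bo L, 3 pip L, 4 fo: H, 5 fok L, 6 ku L.
Heavy syllables in the domain: 4. The leftmost is syllable 4 (fo:).
Primary stress: syllable 4 → ba.bo.pip.ˈfo:.fok.ku.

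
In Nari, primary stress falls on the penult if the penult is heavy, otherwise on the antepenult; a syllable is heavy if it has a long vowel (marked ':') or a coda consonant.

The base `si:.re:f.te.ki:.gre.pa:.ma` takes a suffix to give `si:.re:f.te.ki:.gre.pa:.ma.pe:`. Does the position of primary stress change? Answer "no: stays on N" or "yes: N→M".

no: stays on 6

Base `si:.re:f.te.ki:.gre.pa:.ma` (7 syllables):
  Weights: 5 gre L, 6 pa: H, 7 ma L.
  The penult (syllable 6, pa:) is heavy, so it takes stress.
  → primary stress on syllable 6.
Suffixed `si:.re:f.te.ki:.gre.pa:.ma.pe:` (8 syllables):
  Weights: 6 pa: H, 7 ma L, 8 pe: H.
  The penult (syllable 7, ma) is light, so stress falls on the antepenult (syllable 6, pa:).
  → primary stress on syllable 6.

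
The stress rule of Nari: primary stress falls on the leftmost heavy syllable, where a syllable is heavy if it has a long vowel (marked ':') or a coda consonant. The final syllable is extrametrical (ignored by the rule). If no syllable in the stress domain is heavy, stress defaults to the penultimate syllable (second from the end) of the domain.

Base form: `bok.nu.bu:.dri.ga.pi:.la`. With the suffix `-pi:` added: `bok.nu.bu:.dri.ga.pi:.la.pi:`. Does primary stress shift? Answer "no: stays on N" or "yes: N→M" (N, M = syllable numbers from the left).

no: stays on 1

Base `bok.nu.bu:.dri.ga.pi:.la` (7 syllables):
  The final syllable (7, la) is extrametrical; the stress domain is syllables 1–6.
  Weights: 1 bok H, 2 nu L, 3 bu: H, 4 dri L, 5 ga L, 6 pi: H.
  Heavy syllables in the domain: 1, 3, 6. The leftmost is syllable 1 (bok).
  → primary stress on syllable 1.
Suffixed `bok.nu.bu:.dri.ga.pi:.la.pi:` (8 syllables):
  The final syllable (8, pi:) is extrametrical; the stress domain is syllables 1–7.
  Weights: 1 bok H, 2 nu L, 3 bu: H, 4 dri L, 5 ga L, 6 pi: H, 7 la L.
  Heavy syllables in the domain: 1, 3, 6. The leftmost is syllable 1 (bok).
  → primary stress on syllable 1.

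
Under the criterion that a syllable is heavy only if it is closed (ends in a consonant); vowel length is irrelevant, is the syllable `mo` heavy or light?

light

`mo`: short vowel, open (no coda). Open (no coda) → light.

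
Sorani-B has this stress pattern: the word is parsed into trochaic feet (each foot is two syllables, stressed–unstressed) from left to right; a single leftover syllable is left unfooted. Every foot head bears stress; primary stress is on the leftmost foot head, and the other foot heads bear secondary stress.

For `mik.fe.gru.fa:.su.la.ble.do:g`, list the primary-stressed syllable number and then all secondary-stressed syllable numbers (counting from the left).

primary 1, secondary 3, 5, 7

Parse left to right into trochaic (ˈσσ) feet: (ˈmik.fe) (ˈgru.fa:) (ˈsu.la) (ˈble.do:g).
Foot heads (stressed positions): 1, 3, 5, 7.
End Rule Leftmost: primary stress on the leftmost head = syllable 1.
Secondary stress on 3, 5, 7: ˈmik.fe.ˌgru.fa:.ˌsu.la.ˌble.do:g.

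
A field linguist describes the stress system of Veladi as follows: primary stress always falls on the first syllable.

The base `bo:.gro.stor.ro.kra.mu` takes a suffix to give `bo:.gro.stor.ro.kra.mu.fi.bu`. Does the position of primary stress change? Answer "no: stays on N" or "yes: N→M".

no: stays on 1

Base `bo:.gro.stor.ro.kra.mu` (6 syllables):
  The word has 6 syllables; the first syllable is syllable 1 (bo:).
  → primary stress on syllable 1.
Suffixed `bo:.gro.stor.ro.kra.mu.fi.bu` (8 syllables):
  The word has 8 syllables; the first syllable is syllable 1 (bo:).
  → primary stress on syllable 1.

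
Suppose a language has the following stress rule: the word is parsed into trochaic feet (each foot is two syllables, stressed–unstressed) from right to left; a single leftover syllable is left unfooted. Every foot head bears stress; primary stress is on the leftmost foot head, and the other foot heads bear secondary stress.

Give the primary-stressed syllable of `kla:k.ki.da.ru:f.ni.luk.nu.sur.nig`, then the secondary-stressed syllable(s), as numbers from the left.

primary 2, secondary 4, 6, 8

Parse right to left into trochaic (ˈσσ) feet: kla:k (ˈki.da) (ˈru:f.ni) (ˈluk.nu) (ˈsur.nig). Syllable 1 is left unfooted.
Foot heads (stressed positions): 2, 4, 6, 8.
End Rule Leftmost: primary stress on the leftmost head = syllable 2.
Secondary stress on 4, 6, 8: kla:k.ˈki.da.ˌru:f.ni.ˌluk.nu.ˌsur.nig.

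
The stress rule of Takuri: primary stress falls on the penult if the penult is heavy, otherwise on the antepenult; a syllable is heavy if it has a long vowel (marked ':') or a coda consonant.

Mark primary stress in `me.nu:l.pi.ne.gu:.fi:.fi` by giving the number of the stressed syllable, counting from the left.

Weights: 5 gu: H, 6 fi: H, 7 fi L.
The penult (syllable 6, fi:) is heavy, so it takes stress.
Primary stress: syllable 6 → me.nu:l.pi.ne.gu:.ˈfi:.fi.

6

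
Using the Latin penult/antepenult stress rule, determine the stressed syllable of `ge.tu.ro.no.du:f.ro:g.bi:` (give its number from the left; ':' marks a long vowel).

Classical Latin: stress the penult if heavy (long vowel or closed), else the antepenult.
Weights: 5 du:f H, 6 ro:g H, 7 bi: H.
The penult (syllable 6, ro:g) is heavy, so it takes stress.
Stress on syllable 6: ge.tu.ro.no.du:f.ˈro:g.bi:.

6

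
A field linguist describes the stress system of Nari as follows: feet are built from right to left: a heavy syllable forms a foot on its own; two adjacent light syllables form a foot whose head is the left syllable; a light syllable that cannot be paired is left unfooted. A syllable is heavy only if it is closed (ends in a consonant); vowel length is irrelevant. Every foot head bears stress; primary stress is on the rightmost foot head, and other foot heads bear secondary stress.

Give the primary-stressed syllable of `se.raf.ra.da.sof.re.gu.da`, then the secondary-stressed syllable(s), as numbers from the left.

Weights: 1 se L, 2 raf H, 3 ra L, 4 da L, 5 sof H, 6 re L, 7 gu L, 8 da L.
Parse right to left (heavy = foot alone; LL = one foot; stranded L unfooted): se (ˈraf) (ˈra.da) (ˈsof) re (ˈgu.da).
Foot heads: 2, 3, 5, 7.
Primary stress on the rightmost head = syllable 7.
Secondary stress on 2, 3, 5: se.ˌraf.ˌra.da.ˌsof.re.ˈgu.da.

primary 7, secondary 2, 3, 5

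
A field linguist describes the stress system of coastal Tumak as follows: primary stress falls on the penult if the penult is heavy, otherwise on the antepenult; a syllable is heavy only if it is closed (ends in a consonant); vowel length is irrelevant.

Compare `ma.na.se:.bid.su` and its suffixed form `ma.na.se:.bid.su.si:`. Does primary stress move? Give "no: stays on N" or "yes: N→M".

no: stays on 4

Base `ma.na.se:.bid.su` (5 syllables):
  Weights: 3 se: L, 4 bid H, 5 su L.
  The penult (syllable 4, bid) is heavy, so it takes stress.
  → primary stress on syllable 4.
Suffixed `ma.na.se:.bid.su.si:` (6 syllables):
  Weights: 4 bid H, 5 su L, 6 si: L.
  The penult (syllable 5, su) is light, so stress falls on the antepenult (syllable 4, bid).
  → primary stress on syllable 4.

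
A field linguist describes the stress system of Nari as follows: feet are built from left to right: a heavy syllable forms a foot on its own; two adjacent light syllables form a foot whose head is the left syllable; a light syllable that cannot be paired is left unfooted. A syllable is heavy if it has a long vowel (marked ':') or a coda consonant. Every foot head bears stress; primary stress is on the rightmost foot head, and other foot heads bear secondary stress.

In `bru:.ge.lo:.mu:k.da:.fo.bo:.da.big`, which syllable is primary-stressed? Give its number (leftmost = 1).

Weights: 1 bru: H, 2 ge L, 3 lo: H, 4 mu:k H, 5 da: H, 6 fo L, 7 bo: H, 8 da L, 9 big H.
Parse left to right (heavy = foot alone; LL = one foot; stranded L unfooted): (ˈbru:) ge (ˈlo:) (ˈmu:k) (ˈda:) fo (ˈbo:) da (ˈbig).
Foot heads: 1, 3, 4, 5, 7, 9.
Primary stress on the rightmost head = syllable 9.
Primary stress: syllable 9 → bru:.ge.lo:.mu:k.da:.fo.bo:.da.ˈbig.

9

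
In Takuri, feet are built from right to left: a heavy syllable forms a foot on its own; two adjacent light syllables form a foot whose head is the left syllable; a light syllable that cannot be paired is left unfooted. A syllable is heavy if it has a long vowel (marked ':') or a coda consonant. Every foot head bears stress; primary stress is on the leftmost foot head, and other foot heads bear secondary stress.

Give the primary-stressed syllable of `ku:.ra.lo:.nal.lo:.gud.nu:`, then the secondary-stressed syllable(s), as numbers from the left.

primary 1, secondary 3, 4, 5, 6, 7

Weights: 1 ku: H, 2 ra L, 3 lo: H, 4 nal H, 5 lo: H, 6 gud H, 7 nu: H.
Parse right to left (heavy = foot alone; LL = one foot; stranded L unfooted): (ˈku:) ra (ˈlo:) (ˈnal) (ˈlo:) (ˈgud) (ˈnu:).
Foot heads: 1, 3, 4, 5, 6, 7.
Primary stress on the leftmost head = syllable 1.
Secondary stress on 3, 4, 5, 6, 7: ˈku:.ra.ˌlo:.ˌnal.ˌlo:.ˌgud.ˌnu:.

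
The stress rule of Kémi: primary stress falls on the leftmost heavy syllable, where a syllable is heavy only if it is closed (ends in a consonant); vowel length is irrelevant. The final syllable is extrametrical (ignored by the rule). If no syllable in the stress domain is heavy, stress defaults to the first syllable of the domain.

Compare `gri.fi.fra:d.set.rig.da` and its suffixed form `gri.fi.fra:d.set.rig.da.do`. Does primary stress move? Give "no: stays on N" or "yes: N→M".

no: stays on 3

Base `gri.fi.fra:d.set.rig.da` (6 syllables):
  The final syllable (6, da) is extrametrical; the stress domain is syllables 1–5.
  Weights: 1 gri L, 2 fi L, 3 fra:d H, 4 set H, 5 rig H.
  Heavy syllables in the domain: 3, 4, 5. The leftmost is syllable 3 (fra:d).
  → primary stress on syllable 3.
Suffixed `gri.fi.fra:d.set.rig.da.do` (7 syllables):
  The final syllable (7, do) is extrametrical; the stress domain is syllables 1–6.
  Weights: 1 gri L, 2 fi L, 3 fra:d H, 4 set H, 5 rig H, 6 da L.
  Heavy syllables in the domain: 3, 4, 5. The leftmost is syllable 3 (fra:d).
  → primary stress on syllable 3.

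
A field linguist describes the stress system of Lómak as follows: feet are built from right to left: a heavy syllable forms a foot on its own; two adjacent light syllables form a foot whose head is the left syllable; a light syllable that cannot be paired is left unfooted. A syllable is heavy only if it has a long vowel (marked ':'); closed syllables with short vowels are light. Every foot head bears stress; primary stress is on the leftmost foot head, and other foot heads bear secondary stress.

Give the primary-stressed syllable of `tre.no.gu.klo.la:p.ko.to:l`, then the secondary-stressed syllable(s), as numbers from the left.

Weights: 1 tre L, 2 no L, 3 gu L, 4 klo L, 5 la:p H, 6 ko L, 7 to:l H.
Parse right to left (heavy = foot alone; LL = one foot; stranded L unfooted): (ˈtre.no) (ˈgu.klo) (ˈla:p) ko (ˈto:l).
Foot heads: 1, 3, 5, 7.
Primary stress on the leftmost head = syllable 1.
Secondary stress on 3, 5, 7: ˈtre.no.ˌgu.klo.ˌla:p.ko.ˌto:l.

primary 1, secondary 3, 5, 7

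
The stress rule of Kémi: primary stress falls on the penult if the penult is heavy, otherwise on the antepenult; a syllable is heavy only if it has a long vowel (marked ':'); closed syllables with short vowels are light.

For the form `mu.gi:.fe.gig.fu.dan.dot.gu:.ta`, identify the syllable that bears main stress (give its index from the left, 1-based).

Weights: 7 dot L, 8 gu: H, 9 ta L.
The penult (syllable 8, gu:) is heavy, so it takes stress.
Primary stress: syllable 8 → mu.gi:.fe.gig.fu.dan.dot.ˈgu:.ta.

8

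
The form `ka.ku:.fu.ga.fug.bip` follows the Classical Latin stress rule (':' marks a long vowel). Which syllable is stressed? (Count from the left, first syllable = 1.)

Classical Latin: stress the penult if heavy (long vowel or closed), else the antepenult.
Weights: 4 ga L, 5 fug H, 6 bip H.
The penult (syllable 5, fug) is heavy, so it takes stress.
Stress on syllable 5: ka.ku:.fu.ga.ˈfug.bip.

5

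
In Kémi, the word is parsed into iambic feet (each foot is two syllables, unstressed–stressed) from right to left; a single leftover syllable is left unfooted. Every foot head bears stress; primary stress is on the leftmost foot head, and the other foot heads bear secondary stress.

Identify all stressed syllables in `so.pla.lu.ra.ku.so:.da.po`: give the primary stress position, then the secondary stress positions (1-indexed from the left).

primary 2, secondary 4, 6, 8

Parse right to left into iambic (σˈσ) feet: (so.ˈpla) (lu.ˈra) (ku.ˈso:) (da.ˈpo).
Foot heads (stressed positions): 2, 4, 6, 8.
End Rule Leftmost: primary stress on the leftmost head = syllable 2.
Secondary stress on 4, 6, 8: so.ˈpla.lu.ˌra.ku.ˌso:.da.ˌpo.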